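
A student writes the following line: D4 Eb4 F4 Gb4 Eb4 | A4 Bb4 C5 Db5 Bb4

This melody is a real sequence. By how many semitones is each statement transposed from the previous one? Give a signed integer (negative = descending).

Taking 5-note groups, the heads are D4, A4: the pattern moves up a 5th.
D4 to A4 spans +7 semitones.

7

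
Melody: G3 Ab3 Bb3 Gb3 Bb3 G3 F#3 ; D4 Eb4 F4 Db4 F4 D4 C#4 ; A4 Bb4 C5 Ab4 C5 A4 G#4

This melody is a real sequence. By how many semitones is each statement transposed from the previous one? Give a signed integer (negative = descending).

Unit = 7 notes; the statements start on G3, D4, A4, moving up a 5th each time.
Counting half-steps from G3 to D4: 7.

7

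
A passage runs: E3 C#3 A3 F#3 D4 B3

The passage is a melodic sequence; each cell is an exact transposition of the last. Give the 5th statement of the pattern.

C5 A4

The 2-note cells begin on E3, A3, D4 — each up a 4th from the last.
Continuing the starts: G4 → C5.
Statement 5 starts on C5 and keeps the same exact contour: C5 A4.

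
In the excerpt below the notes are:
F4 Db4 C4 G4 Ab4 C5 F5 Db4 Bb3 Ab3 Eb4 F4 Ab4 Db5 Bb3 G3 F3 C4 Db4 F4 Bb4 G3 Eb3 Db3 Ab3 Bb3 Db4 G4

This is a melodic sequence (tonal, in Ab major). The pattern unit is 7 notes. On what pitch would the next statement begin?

Eb3

Taking 7-note groups, the heads are F4, Db4, Bb3, G3: the pattern moves down a 3rd.
One more step down a 3rd gives Eb3.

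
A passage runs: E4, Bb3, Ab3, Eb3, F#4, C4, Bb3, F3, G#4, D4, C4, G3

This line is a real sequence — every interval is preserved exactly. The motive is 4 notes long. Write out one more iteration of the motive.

With a 4-note motive the entries are E4, F#4, G#4, each up a 2nd from the previous.
Statement 4 starts on A#4 and keeps the same exact contour: A#4 E4 D4 A3.

A#4 E4 D4 A3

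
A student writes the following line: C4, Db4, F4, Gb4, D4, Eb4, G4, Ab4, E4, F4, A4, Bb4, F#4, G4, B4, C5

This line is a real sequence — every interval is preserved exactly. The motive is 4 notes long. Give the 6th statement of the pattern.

A#4 B4 D#5 E5

Taking 4-note groups, the heads are C4, D4, E4, F#4: the pattern moves up a 2nd.
Carrying on: G#4 → A#4.
Statement 6 starts on A#4 and keeps the same exact contour: A#4 B4 D#5 E5.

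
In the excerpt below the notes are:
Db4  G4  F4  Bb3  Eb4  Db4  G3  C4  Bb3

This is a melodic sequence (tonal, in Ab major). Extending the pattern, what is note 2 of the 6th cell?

With 3-note cells, note 2 of each statement runs G4, Eb4, C4.
Each moves down a 3rd. Continuing: Ab3 → F3 → Db3.

Db3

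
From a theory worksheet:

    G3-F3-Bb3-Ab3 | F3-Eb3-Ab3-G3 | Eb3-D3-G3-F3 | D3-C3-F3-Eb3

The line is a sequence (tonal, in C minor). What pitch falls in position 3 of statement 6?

With 4-note cells, note 3 of each statement runs Bb3, Ab3, G3, F3.
Extending down a 2nd: Eb3 → D3.

D3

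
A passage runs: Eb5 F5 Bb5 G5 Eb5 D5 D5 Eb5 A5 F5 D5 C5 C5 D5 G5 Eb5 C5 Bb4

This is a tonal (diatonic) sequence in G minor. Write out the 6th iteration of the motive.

G4 A4 D5 Bb4 G4 F4

With a 6-note motive the entries are Eb5, D5, C5, each down a 2nd from the previous.
Carrying on: Bb4 → A4 → G4.
From G4 the diatonic shape gives G4 A4 D5 Bb4 G4 F4.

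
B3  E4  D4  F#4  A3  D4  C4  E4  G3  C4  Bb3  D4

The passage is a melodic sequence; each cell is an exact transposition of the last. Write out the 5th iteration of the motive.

The 4-note cells begin on B3, A3, G3 — each down a 2nd from the last.
Continuing the starts: F3 → Eb3.
So cell 5 is Eb3 Ab3 Gb3 Bb3.

Eb3 Ab3 Gb3 Bb3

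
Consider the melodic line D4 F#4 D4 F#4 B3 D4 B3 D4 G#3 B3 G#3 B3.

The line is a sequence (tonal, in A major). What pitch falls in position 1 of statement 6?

A2

With 4-note cells, note 1 of each statement runs D4, B3, G#3.
Carrying that down a 3rd forward: E3 → C#3 → A2.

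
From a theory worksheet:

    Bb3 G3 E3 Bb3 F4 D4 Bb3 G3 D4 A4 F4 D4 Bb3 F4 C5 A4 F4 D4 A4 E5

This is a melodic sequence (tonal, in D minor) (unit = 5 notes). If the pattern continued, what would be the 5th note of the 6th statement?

Grouping in 5s, the 5th note of each cell is F4, A4, C5, E5.
Extending up a 3rd: G5 → Bb5.

Bb5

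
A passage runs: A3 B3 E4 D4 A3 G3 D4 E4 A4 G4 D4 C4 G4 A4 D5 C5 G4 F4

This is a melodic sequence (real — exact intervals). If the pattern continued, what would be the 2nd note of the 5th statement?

G5

Grouping in 6s, the 2nd note of each cell is B3, E4, A4.
Extending up a 4th: D5 → G5.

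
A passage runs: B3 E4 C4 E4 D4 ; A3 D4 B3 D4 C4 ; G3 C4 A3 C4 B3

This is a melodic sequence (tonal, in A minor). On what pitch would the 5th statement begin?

E3

With a 5-note motive the entries are B3, A3, G3, each down a 2nd from the previous.
Extending the heads down a 2nd: F3 → E3.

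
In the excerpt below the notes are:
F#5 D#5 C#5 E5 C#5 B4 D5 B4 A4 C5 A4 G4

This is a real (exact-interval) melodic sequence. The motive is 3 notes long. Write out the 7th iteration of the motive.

Gb4 Eb4 Db4

With a 3-note motive the entries are F#5, E5, D5, C5, each down a 2nd from the previous.
Extending down a 2nd: Bb4 → Ab4 → Gb4.
From Gb4 the exact shape gives Gb4 Eb4 Db4.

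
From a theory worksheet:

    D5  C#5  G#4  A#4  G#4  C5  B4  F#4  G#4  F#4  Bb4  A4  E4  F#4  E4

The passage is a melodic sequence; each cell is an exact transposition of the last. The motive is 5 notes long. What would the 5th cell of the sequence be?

With a 5-note motive the entries are D5, C5, Bb4, each down a 2nd from the previous.
Extending down a 2nd: Ab4 → Gb4.
Statement 5 starts on Gb4 and keeps the same exact contour: Gb4 F4 C4 D4 C4.

Gb4 F4 C4 D4 C4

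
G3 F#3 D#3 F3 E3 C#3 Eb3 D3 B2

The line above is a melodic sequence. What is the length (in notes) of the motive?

3

There are 9 notes; a 3-note unit gives 3 cells:
G3 F#3 D#3 | F3 E3 C#3 | Eb3 D3 B2
That's a consistent down a 2nd shift per cell, and no other grouping gives one.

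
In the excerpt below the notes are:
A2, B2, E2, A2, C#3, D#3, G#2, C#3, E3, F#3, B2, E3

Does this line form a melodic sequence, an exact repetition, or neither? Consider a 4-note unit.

sequence

Each 4-note cell is the previous one transposed up a 3rd.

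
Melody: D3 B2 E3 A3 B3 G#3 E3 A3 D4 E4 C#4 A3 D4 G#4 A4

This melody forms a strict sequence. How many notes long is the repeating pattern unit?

5

Try groups of 5 (3 cells in 15 notes):
D3 B2 E3 A3 B3 | G#3 E3 A3 D4 E4 | C#4 A3 D4 G#4 A4
Every group is a transposition up a 4th of the one before; no shorter unit works.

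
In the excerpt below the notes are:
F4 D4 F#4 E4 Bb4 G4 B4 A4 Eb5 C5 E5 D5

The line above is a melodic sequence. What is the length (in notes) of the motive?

Try groups of 4 (3 cells in 12 notes):
F4 D4 F#4 E4 | Bb4 G4 B4 A4 | Eb5 C5 E5 D5
That's a consistent up a 4th shift per cell, and no other grouping gives one.

4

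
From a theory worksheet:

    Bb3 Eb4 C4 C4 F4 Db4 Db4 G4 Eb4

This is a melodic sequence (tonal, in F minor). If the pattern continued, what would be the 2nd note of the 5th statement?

Bb4

With 3-note cells, note 2 of each statement runs Eb4, F4, G4.
Extending up a 2nd: Ab4 → Bb4.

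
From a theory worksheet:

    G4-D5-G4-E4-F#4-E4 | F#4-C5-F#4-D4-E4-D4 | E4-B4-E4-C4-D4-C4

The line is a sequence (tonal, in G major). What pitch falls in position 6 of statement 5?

With 6-note cells, note 6 of each statement runs E4, D4, C4.
Extending down a 2nd: B3 → A3.

A3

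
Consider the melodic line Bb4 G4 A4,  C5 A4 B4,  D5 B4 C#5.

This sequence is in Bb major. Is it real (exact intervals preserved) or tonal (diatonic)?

Each cell has the same semitone pattern (-3, 2) — intervals are preserved exactly.
And B4 lies outside Bb major, so the sequence is real rather than tonal.

real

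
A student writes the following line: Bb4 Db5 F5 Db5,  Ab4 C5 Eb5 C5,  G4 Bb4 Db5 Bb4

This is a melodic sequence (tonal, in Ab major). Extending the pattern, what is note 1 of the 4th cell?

F4

The unit is 4 notes. Position-1 pitches of the 3 shown cells: Bb4, Ab4, G4.
From G4, down a 2nd gives F4.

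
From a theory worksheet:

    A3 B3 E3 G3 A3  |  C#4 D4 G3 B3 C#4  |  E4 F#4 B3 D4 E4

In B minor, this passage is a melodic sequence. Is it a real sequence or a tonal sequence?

tonal

Every note is diatonic to B minor.
Cell 1 has +2 semitones from note 1 to 2, but cell 2 has +1 — the interval quality changes while the contour stays the same, which is the hallmark of a tonal sequence.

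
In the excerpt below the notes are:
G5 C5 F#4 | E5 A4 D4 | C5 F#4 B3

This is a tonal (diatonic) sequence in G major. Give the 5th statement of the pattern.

F#4 B3 E3

Taking 3-note groups, the heads are G5, E5, C5: the pattern moves down a 3rd.
Continuing the starts: A4 → F#4.
So cell 5 is F#4 B3 E3.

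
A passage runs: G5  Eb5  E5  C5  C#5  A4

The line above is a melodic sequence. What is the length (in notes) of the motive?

2

There are 6 notes; a 2-note unit gives 3 cells:
G5 Eb5 | E5 C5 | C#5 A4
That's a consistent down a 3rd shift per cell, and no other grouping gives one.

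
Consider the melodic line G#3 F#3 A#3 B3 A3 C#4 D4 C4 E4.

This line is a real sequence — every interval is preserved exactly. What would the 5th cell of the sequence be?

Taking 3-note groups, the heads are G#3, B3, D4: the pattern moves up a 3rd.
Continuing the starts: F4 → Ab4.
So cell 5 is Ab4 Gb4 Bb4.

Ab4 Gb4 Bb4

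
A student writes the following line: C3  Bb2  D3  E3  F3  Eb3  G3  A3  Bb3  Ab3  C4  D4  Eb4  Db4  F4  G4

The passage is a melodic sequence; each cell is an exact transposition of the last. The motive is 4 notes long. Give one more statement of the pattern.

Ab4 Gb4 Bb4 C5

Unit = 4 notes; the statements start on C3, F3, Bb3, Eb4, moving up a 4th each time.
From Ab4 the exact shape gives Ab4 Gb4 Bb4 C5.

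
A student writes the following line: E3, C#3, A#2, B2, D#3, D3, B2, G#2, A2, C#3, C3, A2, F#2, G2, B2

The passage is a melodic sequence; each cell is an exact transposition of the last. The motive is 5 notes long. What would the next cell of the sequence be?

Bb2 G2 E2 F2 A2

With a 5-note motive the entries are E3, D3, C3, each down a 2nd from the previous.
So cell 4 is Bb2 G2 E2 F2 A2.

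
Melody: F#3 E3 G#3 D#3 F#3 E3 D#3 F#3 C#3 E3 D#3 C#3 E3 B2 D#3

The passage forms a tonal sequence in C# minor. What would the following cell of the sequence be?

C#3 B2 D#3 A2 C#3

Taking 5-note groups, the heads are F#3, E3, D#3: the pattern moves down a 2nd.
Statement 4 starts on C#3 and keeps the same diatonic contour: C#3 B2 D#3 A2 C#3.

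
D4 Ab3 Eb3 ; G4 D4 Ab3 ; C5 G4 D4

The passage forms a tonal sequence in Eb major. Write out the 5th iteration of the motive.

The 3-note cells begin on D4, G4, C5 — each up a 4th from the last.
Extending up a 4th: F5 → Bb5.
From Bb5 the diatonic shape gives Bb5 F5 C5.

Bb5 F5 C5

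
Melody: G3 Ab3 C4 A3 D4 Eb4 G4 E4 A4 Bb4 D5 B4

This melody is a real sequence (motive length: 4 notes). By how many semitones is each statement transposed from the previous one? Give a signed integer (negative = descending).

Taking 4-note groups, the heads are G3, D4, A4: the pattern moves up a 5th.
G3 to D4 spans +7 semitones.

7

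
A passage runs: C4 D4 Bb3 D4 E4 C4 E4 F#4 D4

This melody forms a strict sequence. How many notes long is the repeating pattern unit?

3

9 notes total. Splitting into 3 groups of 3:
C4 D4 Bb3 | D4 E4 C4 | E4 F#4 D4
That's a consistent up a 2nd shift per cell, and no other grouping gives one.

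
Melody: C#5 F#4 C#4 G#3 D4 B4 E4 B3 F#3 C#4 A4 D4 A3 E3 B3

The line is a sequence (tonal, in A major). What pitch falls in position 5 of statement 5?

G#3

Grouping in 5s, the 5th note of each cell is D4, C#4, B3.
Each moves down a 2nd. Continuing: A3 → G#3.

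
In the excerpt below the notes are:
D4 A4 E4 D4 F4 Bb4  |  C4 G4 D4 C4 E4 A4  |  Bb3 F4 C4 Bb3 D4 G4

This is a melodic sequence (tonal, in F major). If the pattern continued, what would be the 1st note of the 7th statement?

E3

Grouping in 6s, the 1st note of each cell is D4, C4, Bb3.
Each moves down a 2nd. Continuing: A3 → G3 → F3 → E3.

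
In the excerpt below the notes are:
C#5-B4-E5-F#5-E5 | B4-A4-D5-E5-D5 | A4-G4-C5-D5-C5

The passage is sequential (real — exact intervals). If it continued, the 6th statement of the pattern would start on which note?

Eb4

Unit = 5 notes; the statements start on C#5, B4, A4, moving down a 2nd each time.
Extending the heads down a 2nd: G4 → F4 → Eb4.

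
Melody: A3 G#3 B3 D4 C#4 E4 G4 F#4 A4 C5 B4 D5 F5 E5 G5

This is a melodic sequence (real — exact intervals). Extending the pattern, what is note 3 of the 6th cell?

Grouping in 3s, the 3rd note of each cell is B3, E4, A4, D5, G5.
Each moves up a 4th; the next is C6.

C6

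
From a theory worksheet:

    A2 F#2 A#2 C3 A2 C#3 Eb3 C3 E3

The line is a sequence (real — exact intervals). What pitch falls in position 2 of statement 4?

Eb3

Grouping in 3s, the 2nd note of each cell is F#2, A2, C3.
One more up a 3rd gives Eb3.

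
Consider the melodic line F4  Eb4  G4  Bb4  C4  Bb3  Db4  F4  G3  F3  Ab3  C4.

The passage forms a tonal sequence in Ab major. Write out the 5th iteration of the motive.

With a 4-note motive the entries are F4, C4, G3, each down a 4th from the previous.
Extending down a 4th: Db3 → Ab2.
Statement 5 starts on Ab2 and keeps the same diatonic contour: Ab2 G2 Bb2 Db3.

Ab2 G2 Bb2 Db3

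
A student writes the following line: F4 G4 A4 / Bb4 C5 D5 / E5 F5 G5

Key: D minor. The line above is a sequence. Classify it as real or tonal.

tonal

Every note is diatonic to D minor.
Cell 1 has +2 semitones from note 1 to 2, but cell 3 has +1 — the interval quality changes while the contour stays the same, which is the hallmark of a tonal sequence.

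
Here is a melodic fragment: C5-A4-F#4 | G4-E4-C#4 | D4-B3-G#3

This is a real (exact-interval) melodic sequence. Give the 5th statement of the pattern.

E3 C#3 A#2

Taking 3-note groups, the heads are C5, G4, D4: the pattern moves down a 4th.
Carrying on: A3 → E3.
From E3 the exact shape gives E3 C#3 A#2.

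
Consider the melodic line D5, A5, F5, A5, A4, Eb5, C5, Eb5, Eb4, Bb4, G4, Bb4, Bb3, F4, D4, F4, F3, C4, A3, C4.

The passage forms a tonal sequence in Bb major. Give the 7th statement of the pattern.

G2 D3 Bb2 D3

The 4-note cells begin on D5, A4, Eb4, Bb3, F3 — each down a 4th from the last.
Carrying on: C3 → G2.
So cell 7 is G2 D3 Bb2 D3.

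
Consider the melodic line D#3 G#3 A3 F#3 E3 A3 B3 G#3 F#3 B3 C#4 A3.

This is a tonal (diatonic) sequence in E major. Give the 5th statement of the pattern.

With a 4-note motive the entries are D#3, E3, F#3, each up a 2nd from the previous.
Carrying on: G#3 → A3.
Statement 5 starts on A3 and keeps the same diatonic contour: A3 D#4 E4 C#4.

A3 D#4 E4 C#4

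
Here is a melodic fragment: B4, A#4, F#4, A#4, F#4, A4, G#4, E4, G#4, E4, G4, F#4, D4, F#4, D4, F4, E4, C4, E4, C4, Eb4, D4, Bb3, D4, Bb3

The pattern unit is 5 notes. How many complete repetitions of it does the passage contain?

25 notes in groups of 5 gives 25/5 = 5 statements.
Starts: B4, A4, G4, F4, Eb4 — each down a 2nd.

5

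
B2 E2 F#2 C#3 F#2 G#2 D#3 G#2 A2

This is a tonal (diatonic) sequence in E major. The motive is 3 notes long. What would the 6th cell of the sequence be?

With a 3-note motive the entries are B2, C#3, D#3, each up a 2nd from the previous.
Carrying on: E3 → F#3 → G#3.
Statement 6 starts on G#3 and keeps the same diatonic contour: G#3 C#3 D#3.

G#3 C#3 D#3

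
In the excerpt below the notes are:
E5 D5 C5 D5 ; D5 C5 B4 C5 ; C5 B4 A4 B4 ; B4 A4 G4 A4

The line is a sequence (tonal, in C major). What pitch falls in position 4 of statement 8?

D4

The unit is 4 notes. Position-4 pitches of the 4 shown cells: D5, C5, B4, A4.
Carrying that down a 2nd forward: G4 → F4 → E4 → D4.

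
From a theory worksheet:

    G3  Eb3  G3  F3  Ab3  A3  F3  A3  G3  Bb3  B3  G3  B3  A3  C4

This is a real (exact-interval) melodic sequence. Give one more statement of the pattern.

C#4 A3 C#4 B3 D4

The 5-note cells begin on G3, A3, B3 — each up a 2nd from the last.
From C#4 the exact shape gives C#4 A3 C#4 B3 D4.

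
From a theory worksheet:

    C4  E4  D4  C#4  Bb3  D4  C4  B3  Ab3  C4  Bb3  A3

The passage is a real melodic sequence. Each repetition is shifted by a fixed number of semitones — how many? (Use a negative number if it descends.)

Unit = 4 notes; the statements start on C4, Bb3, Ab3, moving down a 2nd each time.
Counting half-steps from C4 to Bb3: -2.

-2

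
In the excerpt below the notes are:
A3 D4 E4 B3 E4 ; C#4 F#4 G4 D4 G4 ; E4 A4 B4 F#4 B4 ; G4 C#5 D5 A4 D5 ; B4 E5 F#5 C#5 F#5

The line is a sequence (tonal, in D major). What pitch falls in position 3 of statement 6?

A5

The unit is 5 notes. Position-3 pitches of the 5 shown cells: E4, G4, B4, D5, F#5.
From F#5, up a 3rd gives A5.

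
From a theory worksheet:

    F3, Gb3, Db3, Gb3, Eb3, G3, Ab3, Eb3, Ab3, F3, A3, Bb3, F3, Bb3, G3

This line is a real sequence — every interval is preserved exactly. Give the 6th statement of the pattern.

With a 5-note motive the entries are F3, G3, A3, each up a 2nd from the previous.
Continuing the starts: B3 → C#4 → D#4.
So cell 6 is D#4 E4 B3 E4 C#4.

D#4 E4 B3 E4 C#4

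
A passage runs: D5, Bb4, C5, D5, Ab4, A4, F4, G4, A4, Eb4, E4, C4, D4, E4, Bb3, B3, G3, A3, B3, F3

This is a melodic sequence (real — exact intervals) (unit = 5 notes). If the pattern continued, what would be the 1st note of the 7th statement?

With 5-note cells, note 1 of each statement runs D5, A4, E4, B3.
Extending down a 4th: F#3 → C#3 → G#2.

G#2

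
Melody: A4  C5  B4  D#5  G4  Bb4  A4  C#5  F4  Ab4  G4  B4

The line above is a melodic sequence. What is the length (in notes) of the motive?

12 notes total. Splitting into 3 groups of 4:
A4 C5 B4 D#5 | G4 Bb4 A4 C#5 | F4 Ab4 G4 B4
Each cell is the previous one down a 2nd — so the unit is 4 notes.

4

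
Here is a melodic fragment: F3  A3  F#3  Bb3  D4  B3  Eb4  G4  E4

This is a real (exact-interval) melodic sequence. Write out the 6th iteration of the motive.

The 3-note cells begin on F3, Bb3, Eb4 — each up a 4th from the last.
Continuing the starts: Ab4 → Db5 → Gb5.
So cell 6 is Gb5 Bb5 G5.

Gb5 Bb5 G5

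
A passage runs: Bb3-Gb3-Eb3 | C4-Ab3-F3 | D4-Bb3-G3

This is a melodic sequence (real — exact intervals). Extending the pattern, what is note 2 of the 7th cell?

F#4

The unit is 3 notes. Position-2 pitches of the 3 shown cells: Gb3, Ab3, Bb3.
Carrying that up a 2nd forward: C4 → D4 → E4 → F#4.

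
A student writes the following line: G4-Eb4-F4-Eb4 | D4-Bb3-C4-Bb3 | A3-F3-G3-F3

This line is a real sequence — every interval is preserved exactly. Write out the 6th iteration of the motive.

With a 4-note motive the entries are G4, D4, A3, each down a 4th from the previous.
Continuing the starts: E3 → B2 → F#2.
Statement 6 starts on F#2 and keeps the same exact contour: F#2 D2 E2 D2.

F#2 D2 E2 D2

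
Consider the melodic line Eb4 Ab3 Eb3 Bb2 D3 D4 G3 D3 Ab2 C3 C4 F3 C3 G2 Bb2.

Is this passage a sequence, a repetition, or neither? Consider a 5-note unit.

sequence

Each 5-note cell is the previous one transposed down a 2nd.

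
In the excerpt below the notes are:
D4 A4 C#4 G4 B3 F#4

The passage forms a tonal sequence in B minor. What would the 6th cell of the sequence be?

F#3 C#4

Taking 2-note groups, the heads are D4, C#4, B3: the pattern moves down a 2nd.
Continuing the starts: A3 → G3 → F#3.
So cell 6 is F#3 C#4.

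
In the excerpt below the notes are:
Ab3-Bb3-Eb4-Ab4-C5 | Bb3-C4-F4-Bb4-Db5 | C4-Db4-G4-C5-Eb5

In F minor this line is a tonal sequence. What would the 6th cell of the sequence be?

F4 G4 C5 F5 Ab5

With a 5-note motive the entries are Ab3, Bb3, C4, each up a 2nd from the previous.
Extending up a 2nd: Db4 → Eb4 → F4.
So cell 6 is F4 G4 C5 F5 Ab5.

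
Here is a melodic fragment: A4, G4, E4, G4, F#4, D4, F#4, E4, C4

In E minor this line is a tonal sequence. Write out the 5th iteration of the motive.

D4 C4 A3

With a 3-note motive the entries are A4, G4, F#4, each down a 2nd from the previous.
Carrying on: E4 → D4.
So cell 5 is D4 C4 A3.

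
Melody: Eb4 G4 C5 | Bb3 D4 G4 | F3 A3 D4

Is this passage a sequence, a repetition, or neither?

Each 3-note cell is the previous one transposed down a 4th.

sequence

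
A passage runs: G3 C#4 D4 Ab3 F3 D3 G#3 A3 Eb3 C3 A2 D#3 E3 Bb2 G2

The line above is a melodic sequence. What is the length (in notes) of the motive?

Try groups of 5 (3 cells in 15 notes):
G3 C#4 D4 Ab3 F3 | D3 G#3 A3 Eb3 C3 | A2 D#3 E3 Bb2 G2
That's a consistent down a 4th shift per cell, and no other grouping gives one.

5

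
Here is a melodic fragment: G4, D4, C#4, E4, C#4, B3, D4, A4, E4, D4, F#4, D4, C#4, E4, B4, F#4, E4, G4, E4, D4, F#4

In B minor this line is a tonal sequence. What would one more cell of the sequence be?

C#5 G4 F#4 A4 F#4 E4 G4

The 7-note cells begin on G4, A4, B4 — each up a 2nd from the last.
Statement 4 starts on C#5 and keeps the same diatonic contour: C#5 G4 F#4 A4 F#4 E4 G4.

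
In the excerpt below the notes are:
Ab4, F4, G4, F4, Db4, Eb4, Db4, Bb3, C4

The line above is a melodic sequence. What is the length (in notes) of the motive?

3

Try groups of 3 (3 cells in 9 notes):
Ab4 F4 G4 | F4 Db4 Eb4 | Db4 Bb3 C4
That's a consistent down a 3rd shift per cell, and no other grouping gives one.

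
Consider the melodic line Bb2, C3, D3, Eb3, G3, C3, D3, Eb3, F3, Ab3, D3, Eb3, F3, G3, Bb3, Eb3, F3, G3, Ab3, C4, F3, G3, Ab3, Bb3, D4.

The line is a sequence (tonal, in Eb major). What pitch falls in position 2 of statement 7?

Grouping in 5s, the 2nd note of each cell is C3, D3, Eb3, F3, G3.
Each moves up a 2nd. Continuing: Ab3 → Bb3.

Bb3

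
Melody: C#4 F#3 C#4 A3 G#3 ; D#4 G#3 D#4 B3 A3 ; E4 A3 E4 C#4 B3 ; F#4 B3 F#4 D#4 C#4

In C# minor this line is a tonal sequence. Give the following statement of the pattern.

G#4 C#4 G#4 E4 D#4

Unit = 5 notes; the statements start on C#4, D#4, E4, F#4, moving up a 2nd each time.
So cell 5 is G#4 C#4 G#4 E4 D#4.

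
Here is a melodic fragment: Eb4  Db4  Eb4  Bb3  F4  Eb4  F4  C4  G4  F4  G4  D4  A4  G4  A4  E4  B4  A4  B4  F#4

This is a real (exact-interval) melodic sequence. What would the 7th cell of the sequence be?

With a 4-note motive the entries are Eb4, F4, G4, A4, B4, each up a 2nd from the previous.
Continuing the starts: C#5 → D#5.
From D#5 the exact shape gives D#5 C#5 D#5 A#4.

D#5 C#5 D#5 A#4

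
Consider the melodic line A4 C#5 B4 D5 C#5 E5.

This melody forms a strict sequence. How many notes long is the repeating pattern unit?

2

6 notes total. Splitting into 3 groups of 2:
A4 C#5 | B4 D5 | C#5 E5
That's a consistent up a 2nd shift per cell, and no other grouping gives one.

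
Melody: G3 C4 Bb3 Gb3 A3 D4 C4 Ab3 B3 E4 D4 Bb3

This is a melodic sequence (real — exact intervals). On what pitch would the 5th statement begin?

D#4

Unit = 4 notes; the statements start on G3, A3, B3, moving up a 2nd each time.
Continuing: C#4 → D#4. Statement 5 starts on D#4.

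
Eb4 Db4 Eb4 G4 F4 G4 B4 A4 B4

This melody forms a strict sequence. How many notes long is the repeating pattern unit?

3

Try groups of 3 (3 cells in 9 notes):
Eb4 Db4 Eb4 | G4 F4 G4 | B4 A4 B4
Each cell is the previous one up a 3rd — so the unit is 3 notes.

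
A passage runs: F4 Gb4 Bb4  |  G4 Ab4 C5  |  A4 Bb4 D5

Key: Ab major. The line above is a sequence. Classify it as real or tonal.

real

Each cell has the same semitone pattern (1, 4) — intervals are preserved exactly.
And Gb4 lies outside Ab major, so the sequence is real rather than tonal.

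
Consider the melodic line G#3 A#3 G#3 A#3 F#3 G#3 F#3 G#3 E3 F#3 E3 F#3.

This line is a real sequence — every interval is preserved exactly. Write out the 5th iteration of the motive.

Taking 4-note groups, the heads are G#3, F#3, E3: the pattern moves down a 2nd.
Extending down a 2nd: D3 → C3.
From C3 the exact shape gives C3 D3 C3 D3.

C3 D3 C3 D3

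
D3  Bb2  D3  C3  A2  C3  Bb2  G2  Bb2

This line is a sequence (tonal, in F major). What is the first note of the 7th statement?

Taking 3-note groups, the heads are D3, C3, Bb2: the pattern moves down a 2nd.
Continuing: A2 → G2 → F2 → E2. Statement 7 starts on E2.

E2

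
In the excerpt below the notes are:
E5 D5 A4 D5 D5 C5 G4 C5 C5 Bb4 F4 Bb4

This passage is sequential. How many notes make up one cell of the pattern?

Try groups of 4 (3 cells in 12 notes):
E5 D5 A4 D5 | D5 C5 G4 C5 | C5 Bb4 F4 Bb4
Every group is a transposition down a 2nd of the one before; no shorter unit works.

4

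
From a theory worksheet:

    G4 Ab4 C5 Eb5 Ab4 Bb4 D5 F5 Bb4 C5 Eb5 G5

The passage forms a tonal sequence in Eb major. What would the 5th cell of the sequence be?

D5 Eb5 G5 Bb5

With a 4-note motive the entries are G4, Ab4, Bb4, each up a 2nd from the previous.
Carrying on: C5 → D5.
So cell 5 is D5 Eb5 G5 Bb5.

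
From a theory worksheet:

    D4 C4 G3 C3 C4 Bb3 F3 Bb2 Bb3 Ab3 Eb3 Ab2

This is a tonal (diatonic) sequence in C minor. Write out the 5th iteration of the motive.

Taking 4-note groups, the heads are D4, C4, Bb3: the pattern moves down a 2nd.
Continuing the starts: Ab3 → G3.
So cell 5 is G3 F3 C3 F2.

G3 F3 C3 F2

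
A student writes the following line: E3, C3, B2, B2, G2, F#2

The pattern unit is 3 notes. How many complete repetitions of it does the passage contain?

2

6 notes in groups of 3 gives 6/3 = 2 statements.
Starts: E3, B2 — each down a 4th.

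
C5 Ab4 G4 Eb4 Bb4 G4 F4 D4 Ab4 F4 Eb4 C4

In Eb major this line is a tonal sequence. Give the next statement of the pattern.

With a 4-note motive the entries are C5, Bb4, Ab4, each down a 2nd from the previous.
Statement 4 starts on G4 and keeps the same diatonic contour: G4 Eb4 D4 Bb3.

G4 Eb4 D4 Bb3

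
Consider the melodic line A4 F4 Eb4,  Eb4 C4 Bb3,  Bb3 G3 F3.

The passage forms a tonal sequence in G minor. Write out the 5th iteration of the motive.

C3 A2 G2

Unit = 3 notes; the statements start on A4, Eb4, Bb3, moving down a 4th each time.
Continuing the starts: F3 → C3.
From C3 the diatonic shape gives C3 A2 G2.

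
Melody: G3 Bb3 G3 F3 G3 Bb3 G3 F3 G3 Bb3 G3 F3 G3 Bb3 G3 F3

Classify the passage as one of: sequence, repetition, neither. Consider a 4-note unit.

Each 4-note cell is identical (G3 Bb3 G3 F3), restated at the same pitch.

repetition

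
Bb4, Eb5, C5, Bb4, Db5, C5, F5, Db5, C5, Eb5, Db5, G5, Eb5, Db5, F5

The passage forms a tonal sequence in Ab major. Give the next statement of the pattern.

Eb5 Ab5 F5 Eb5 G5

Unit = 5 notes; the statements start on Bb4, C5, Db5, moving up a 2nd each time.
Statement 4 starts on Eb5 and keeps the same diatonic contour: Eb5 Ab5 F5 Eb5 G5.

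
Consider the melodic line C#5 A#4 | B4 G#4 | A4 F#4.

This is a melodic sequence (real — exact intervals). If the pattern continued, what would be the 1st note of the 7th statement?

The unit is 2 notes. Position-1 pitches of the 3 shown cells: C#5, B4, A4.
Carrying that down a 2nd forward: G4 → F4 → Eb4 → Db4.

Db4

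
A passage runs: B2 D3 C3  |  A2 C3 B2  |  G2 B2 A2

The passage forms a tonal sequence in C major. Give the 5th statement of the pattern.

Unit = 3 notes; the statements start on B2, A2, G2, moving down a 2nd each time.
Continuing the starts: F2 → E2.
From E2 the diatonic shape gives E2 G2 F2.

E2 G2 F2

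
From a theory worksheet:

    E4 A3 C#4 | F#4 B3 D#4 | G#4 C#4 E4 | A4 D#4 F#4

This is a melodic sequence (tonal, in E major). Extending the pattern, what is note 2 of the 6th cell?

Grouping in 3s, the 2nd note of each cell is A3, B3, C#4, D#4.
Each moves up a 2nd. Continuing: E4 → F#4.

F#4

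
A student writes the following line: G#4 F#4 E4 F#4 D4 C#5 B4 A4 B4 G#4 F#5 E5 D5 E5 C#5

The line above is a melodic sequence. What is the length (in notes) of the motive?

There are 15 notes; a 5-note unit gives 3 cells:
G#4 F#4 E4 F#4 D4 | C#5 B4 A4 B4 G#4 | F#5 E5 D5 E5 C#5
Each cell is the previous one up a 4th — so the unit is 5 notes.

5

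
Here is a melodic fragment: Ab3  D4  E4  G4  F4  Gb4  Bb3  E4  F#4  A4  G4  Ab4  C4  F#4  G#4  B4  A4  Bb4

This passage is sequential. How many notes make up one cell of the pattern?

There are 18 notes; a 6-note unit gives 3 cells:
Ab3 D4 E4 G4 F4 Gb4 | Bb3 E4 F#4 A4 G4 Ab4 | C4 F#4 G#4 B4 A4 Bb4
Each cell is the previous one up a 2nd — so the unit is 6 notes.

6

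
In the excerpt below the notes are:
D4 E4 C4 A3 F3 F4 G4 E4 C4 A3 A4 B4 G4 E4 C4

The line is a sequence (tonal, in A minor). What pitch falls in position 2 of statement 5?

With 5-note cells, note 2 of each statement runs E4, G4, B4.
Carrying that up a 3rd forward: D5 → F5.

F5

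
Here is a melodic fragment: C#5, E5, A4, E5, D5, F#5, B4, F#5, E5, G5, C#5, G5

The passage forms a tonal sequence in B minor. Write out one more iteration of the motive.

The 4-note cells begin on C#5, D5, E5 — each up a 2nd from the last.
So cell 4 is F#5 A5 D5 A5.

F#5 A5 D5 A5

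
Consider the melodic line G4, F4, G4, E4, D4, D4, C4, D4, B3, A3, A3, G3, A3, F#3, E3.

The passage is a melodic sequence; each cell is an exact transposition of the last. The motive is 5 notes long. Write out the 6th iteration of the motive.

Unit = 5 notes; the statements start on G4, D4, A3, moving down a 4th each time.
Carrying on: E3 → B2 → F#2.
Statement 6 starts on F#2 and keeps the same exact contour: F#2 E2 F#2 D#2 C#2.

F#2 E2 F#2 D#2 C#2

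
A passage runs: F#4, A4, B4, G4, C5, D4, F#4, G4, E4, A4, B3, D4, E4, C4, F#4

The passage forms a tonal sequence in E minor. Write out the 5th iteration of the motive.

The 5-note cells begin on F#4, D4, B3 — each down a 3rd from the last.
Carrying on: G3 → E3.
From E3 the diatonic shape gives E3 G3 A3 F#3 B3.

E3 G3 A3 F#3 B3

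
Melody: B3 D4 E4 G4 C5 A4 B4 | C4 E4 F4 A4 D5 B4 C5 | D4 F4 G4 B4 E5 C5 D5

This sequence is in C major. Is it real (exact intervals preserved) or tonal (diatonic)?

Every note is diatonic to C major.
Cell 1 has +3 semitones from note 1 to 2, but cell 2 has +4 — the interval quality changes while the contour stays the same, which is the hallmark of a tonal sequence.

tonal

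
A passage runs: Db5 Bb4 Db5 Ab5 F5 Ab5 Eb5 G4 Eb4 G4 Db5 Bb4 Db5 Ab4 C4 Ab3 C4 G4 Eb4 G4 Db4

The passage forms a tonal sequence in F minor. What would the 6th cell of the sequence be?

Eb2 C2 Eb2 Bb2 G2 Bb2 F2

The 7-note cells begin on Db5, G4, C4 — each down a 5th from the last.
Extending down a 5th: F3 → Bb2 → Eb2.
From Eb2 the diatonic shape gives Eb2 C2 Eb2 Bb2 G2 Bb2 F2.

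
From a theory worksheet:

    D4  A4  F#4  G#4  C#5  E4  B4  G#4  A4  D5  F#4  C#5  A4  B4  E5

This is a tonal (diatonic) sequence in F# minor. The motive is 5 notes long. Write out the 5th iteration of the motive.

A4 E5 C#5 D5 G#5

With a 5-note motive the entries are D4, E4, F#4, each up a 2nd from the previous.
Extending up a 2nd: G#4 → A4.
Statement 5 starts on A4 and keeps the same diatonic contour: A4 E5 C#5 D5 G#5.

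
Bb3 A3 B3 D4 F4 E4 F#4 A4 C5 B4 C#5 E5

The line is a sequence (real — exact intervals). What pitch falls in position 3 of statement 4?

Grouping in 4s, the 3rd note of each cell is B3, F#4, C#5.
From C#5, up a 5th gives G#5.

G#5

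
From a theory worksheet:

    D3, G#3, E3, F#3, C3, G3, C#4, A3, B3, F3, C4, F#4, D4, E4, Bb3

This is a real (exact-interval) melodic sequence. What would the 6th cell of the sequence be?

Unit = 5 notes; the statements start on D3, G3, C4, moving up a 4th each time.
Continuing the starts: F4 → Bb4 → Eb5.
Statement 6 starts on Eb5 and keeps the same exact contour: Eb5 A5 F5 G5 Db5.

Eb5 A5 F5 G5 Db5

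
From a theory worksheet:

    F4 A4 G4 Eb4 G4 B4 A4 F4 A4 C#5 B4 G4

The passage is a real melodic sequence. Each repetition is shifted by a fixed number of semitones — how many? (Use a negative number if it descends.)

With a 4-note motive the entries are F4, G4, A4, each up a 2nd from the previous.
Counting half-steps from F4 to G4: 2.

2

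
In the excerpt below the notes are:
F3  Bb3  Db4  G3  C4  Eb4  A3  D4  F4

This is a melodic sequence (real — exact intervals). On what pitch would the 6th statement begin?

Taking 3-note groups, the heads are F3, G3, A3: the pattern moves up a 2nd.
Extending the heads up a 2nd: B3 → C#4 → D#4.

D#4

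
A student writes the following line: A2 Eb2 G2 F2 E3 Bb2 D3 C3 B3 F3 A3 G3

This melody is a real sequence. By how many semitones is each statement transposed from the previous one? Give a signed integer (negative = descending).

Taking 4-note groups, the heads are A2, E3, B3: the pattern moves up a 5th.
Counting half-steps from A2 to E3: 7.

7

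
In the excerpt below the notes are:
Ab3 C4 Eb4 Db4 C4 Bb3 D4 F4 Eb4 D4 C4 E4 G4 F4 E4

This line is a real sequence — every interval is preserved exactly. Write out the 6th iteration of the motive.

F#4 A#4 C#5 B4 A#4

With a 5-note motive the entries are Ab3, Bb3, C4, each up a 2nd from the previous.
Extending up a 2nd: D4 → E4 → F#4.
From F#4 the exact shape gives F#4 A#4 C#5 B4 A#4.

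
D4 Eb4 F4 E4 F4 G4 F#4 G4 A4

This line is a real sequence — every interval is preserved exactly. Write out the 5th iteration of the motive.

With a 3-note motive the entries are D4, E4, F#4, each up a 2nd from the previous.
Carrying on: G#4 → A#4.
Statement 5 starts on A#4 and keeps the same exact contour: A#4 B4 C#5.

A#4 B4 C#5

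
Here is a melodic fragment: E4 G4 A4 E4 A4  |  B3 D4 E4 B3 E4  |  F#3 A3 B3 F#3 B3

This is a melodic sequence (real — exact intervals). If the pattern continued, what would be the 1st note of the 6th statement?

D#2

Grouping in 5s, the 1st note of each cell is E4, B3, F#3.
Each moves down a 4th. Continuing: C#3 → G#2 → D#2.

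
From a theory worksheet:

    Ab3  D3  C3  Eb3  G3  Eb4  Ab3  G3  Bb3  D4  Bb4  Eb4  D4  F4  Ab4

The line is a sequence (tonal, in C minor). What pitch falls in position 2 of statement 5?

F5

With 5-note cells, note 2 of each statement runs D3, Ab3, Eb4.
Each moves up a 5th. Continuing: Bb4 → F5.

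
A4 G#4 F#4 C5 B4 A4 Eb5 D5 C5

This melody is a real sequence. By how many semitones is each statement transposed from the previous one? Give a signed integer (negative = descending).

Unit = 3 notes; the statements start on A4, C5, Eb5, moving up a 3rd each time.
A4→C5 is 72 − 69 = 3 semitones.

3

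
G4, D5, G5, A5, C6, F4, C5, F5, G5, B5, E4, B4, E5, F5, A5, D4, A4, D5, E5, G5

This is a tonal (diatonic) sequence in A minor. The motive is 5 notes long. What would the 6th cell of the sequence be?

With a 5-note motive the entries are G4, F4, E4, D4, each down a 2nd from the previous.
Continuing the starts: C4 → B3.
So cell 6 is B3 F4 B4 C5 E5.

B3 F4 B4 C5 E5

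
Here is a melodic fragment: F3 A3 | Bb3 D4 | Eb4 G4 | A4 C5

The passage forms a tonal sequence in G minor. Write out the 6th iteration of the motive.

G5 Bb5

Taking 2-note groups, the heads are F3, Bb3, Eb4, A4: the pattern moves up a 4th.
Continuing the starts: D5 → G5.
So cell 6 is G5 Bb5.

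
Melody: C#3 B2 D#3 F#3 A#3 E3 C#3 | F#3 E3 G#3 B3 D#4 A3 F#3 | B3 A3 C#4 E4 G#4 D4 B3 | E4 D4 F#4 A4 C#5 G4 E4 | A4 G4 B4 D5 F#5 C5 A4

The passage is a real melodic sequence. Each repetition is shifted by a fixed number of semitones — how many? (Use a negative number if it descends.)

5

With a 7-note motive the entries are C#3, F#3, B3, E4, A4, each up a 4th from the previous.
Counting half-steps from C#3 to F#3: 5.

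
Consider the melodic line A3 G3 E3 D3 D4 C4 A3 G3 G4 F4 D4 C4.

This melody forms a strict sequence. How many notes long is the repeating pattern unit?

4

12 notes total. Splitting into 3 groups of 4:
A3 G3 E3 D3 | D4 C4 A3 G3 | G4 F4 D4 C4
Each cell is the previous one up a 4th — so the unit is 4 notes.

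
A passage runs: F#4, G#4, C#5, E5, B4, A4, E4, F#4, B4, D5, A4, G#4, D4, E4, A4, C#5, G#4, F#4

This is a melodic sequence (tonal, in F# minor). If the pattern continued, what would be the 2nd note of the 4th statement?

Grouping in 6s, the 2nd note of each cell is G#4, F#4, E4.
From E4, down a 2nd gives D4.

D4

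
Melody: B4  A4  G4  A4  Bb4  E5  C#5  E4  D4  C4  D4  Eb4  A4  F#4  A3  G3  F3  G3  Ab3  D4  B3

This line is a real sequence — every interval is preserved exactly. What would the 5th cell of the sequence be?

G2 F2 Eb2 F2 Gb2 C3 A2

Unit = 7 notes; the statements start on B4, E4, A3, moving down a 5th each time.
Extending down a 5th: D3 → G2.
So cell 5 is G2 F2 Eb2 F2 Gb2 C3 A2.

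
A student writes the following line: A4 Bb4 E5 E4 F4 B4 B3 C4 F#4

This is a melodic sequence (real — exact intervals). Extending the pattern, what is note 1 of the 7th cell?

D#2

Grouping in 3s, the 1st note of each cell is A4, E4, B3.
Each moves down a 4th. Continuing: F#3 → C#3 → G#2 → D#2.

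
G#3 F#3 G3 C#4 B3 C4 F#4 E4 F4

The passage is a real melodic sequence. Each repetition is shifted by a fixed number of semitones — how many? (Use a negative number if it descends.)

Taking 3-note groups, the heads are G#3, C#4, F#4: the pattern moves up a 4th.
G#3→C#4 is 61 − 56 = 5 semitones.

5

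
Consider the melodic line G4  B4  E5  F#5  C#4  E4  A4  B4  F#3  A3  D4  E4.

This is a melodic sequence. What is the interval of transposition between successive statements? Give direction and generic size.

down a 5th

The 4-note cells begin on G4, C#4, F#3 — each down a 5th from the last.
From G4 to C#4: down a 5th.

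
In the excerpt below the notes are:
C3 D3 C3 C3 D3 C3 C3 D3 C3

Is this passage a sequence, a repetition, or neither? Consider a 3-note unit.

Each 3-note cell is identical (C3 D3 C3), restated at the same pitch.

repetition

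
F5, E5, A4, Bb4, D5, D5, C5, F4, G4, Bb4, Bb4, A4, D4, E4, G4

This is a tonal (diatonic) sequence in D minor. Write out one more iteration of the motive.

G4 F4 Bb3 C4 E4

Unit = 5 notes; the statements start on F5, D5, Bb4, moving down a 3rd each time.
So cell 4 is G4 F4 Bb3 C4 E4.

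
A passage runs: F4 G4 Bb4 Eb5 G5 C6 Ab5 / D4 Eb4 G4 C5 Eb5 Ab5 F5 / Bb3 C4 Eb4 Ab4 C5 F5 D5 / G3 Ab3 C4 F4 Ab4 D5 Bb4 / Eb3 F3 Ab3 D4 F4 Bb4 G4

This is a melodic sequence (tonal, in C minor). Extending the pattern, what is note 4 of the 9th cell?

Grouping in 7s, the 4th note of each cell is Eb5, C5, Ab4, F4, D4.
Extending down a 3rd: Bb3 → G3 → Eb3 → C3.

C3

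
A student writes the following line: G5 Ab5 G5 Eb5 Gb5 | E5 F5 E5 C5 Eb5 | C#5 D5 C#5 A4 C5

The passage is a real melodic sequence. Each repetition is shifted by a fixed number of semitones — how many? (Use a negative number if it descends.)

With a 5-note motive the entries are G5, E5, C#5, each down a 3rd from the previous.
G5 to E5 spans -3 semitones.

-3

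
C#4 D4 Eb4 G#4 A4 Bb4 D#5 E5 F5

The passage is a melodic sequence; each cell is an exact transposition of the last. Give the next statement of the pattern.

A#5 B5 C6

Unit = 3 notes; the statements start on C#4, G#4, D#5, moving up a 5th each time.
So cell 4 is A#5 B5 C6.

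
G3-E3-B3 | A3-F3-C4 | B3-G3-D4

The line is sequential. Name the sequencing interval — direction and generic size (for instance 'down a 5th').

Taking 3-note groups, the heads are G3, A3, B3: the pattern moves up a 2nd.
G3 to A3 is up a 2nd.

up a 2nd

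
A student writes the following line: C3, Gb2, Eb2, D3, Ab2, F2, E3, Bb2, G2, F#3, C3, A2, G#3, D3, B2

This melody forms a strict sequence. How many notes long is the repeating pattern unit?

15 notes total. Splitting into 5 groups of 3:
C3 Gb2 Eb2 | D3 Ab2 F2 | E3 Bb2 G2 | F#3 C3 A2 | G#3 D3 B2
Each cell is the previous one up a 2nd — so the unit is 3 notes.

3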